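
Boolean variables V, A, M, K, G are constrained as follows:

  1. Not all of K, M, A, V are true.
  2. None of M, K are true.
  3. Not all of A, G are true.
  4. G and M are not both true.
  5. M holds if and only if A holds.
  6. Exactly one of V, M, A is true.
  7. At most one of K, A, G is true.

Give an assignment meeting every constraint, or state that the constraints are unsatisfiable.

V: True, A: False, M: False, K: False, G: True

  (1) {K, M, A, V}: 1/4 true — not all ✓
  (2) {M, K}: 0 true — none ✓
  (3) {A, G}: 1/2 true — not all ✓
  (4) G=T, M=F — not both ✓
  (5) M=F, A=F — same ✓
  (6) {V, M, A}: 1 true — exactly one ✓
  (7) {K, A, G}: 1 true — at most one ✓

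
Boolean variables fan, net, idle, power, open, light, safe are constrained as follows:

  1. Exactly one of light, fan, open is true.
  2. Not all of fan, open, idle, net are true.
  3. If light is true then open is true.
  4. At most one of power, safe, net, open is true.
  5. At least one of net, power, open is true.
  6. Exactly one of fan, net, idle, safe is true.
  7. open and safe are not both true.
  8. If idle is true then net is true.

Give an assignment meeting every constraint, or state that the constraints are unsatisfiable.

fan=T, net=F, idle=F, power=T, open=F, light=F, safe=F

  (1) {light, fan, open}: 1 true — exactly one ✓
  (2) {fan, open, idle, net}: 1/4 true — not all ✓
  (3) light=F ⇒ open: vacuous ✓
  (4) {power, safe, net, open}: 1 true — at most one ✓
  (5) {net, power, open}: 1 true — at least one ✓
  (6) {fan, net, idle, safe}: 1 true — exactly one ✓
  (7) open=F, safe=F — not both ✓
  (8) idle=F ⇒ net: vacuous ✓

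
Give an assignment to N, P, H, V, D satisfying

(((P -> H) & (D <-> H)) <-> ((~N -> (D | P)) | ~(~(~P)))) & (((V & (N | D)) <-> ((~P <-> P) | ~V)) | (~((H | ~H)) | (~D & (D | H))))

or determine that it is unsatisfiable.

N = False; P = False; H = False; V = True; D = False

  ((P -> H) & (D <-> H)) <-> ((~N -> (D | P)) | ~(~(~P))) = True
    (P -> H) & (D <-> H) = True
      P -> H = True
      D <-> H = True
    (~N -> (D | P)) | ~(~(~P)) = True
      ~N -> (D | P) = False
        ~N = True
        D | P = False
      ~(~(~P)) = True
        ~(~P) = False
          ~P = True
  ((V & (N | D)) <-> ((~P <-> P) | ~V)) | (~((H | ~H)) | (~D & (D | H))) = True
    (V & (N | D)) <-> ((~P <-> P) | ~V) = True
      V & (N | D) = False
        N | D = False
      (~P <-> P) | ~V = False
        ~P <-> P = False
          ~P = True
        ~V = False
    ~((H | ~H)) | (~D & (D | H)) = False
      ~((H | ~H)) = False
        H | ~H = True
          ~H = True
      ~D & (D | H) = False
        ~D = True
        D | H = False
Both conjuncts True, so the formula holds.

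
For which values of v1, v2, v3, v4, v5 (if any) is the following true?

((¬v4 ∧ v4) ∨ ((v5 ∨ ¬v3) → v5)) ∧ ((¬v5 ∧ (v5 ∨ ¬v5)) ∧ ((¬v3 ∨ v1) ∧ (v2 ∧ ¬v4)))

v1 = True, v2 = True, v3 = True, v4 = False, v5 = False

  (¬v4 ∧ v4) ∨ ((v5 ∨ ¬v3) → v5) = True
    ¬v4 ∧ v4 = False
      ¬v4 = True
    (v5 ∨ ¬v3) → v5 = True
      v5 ∨ ¬v3 = False
        ¬v3 = False
  (¬v5 ∧ (v5 ∨ ¬v5)) ∧ ((¬v3 ∨ v1) ∧ (v2 ∧ ¬v4)) = True
    ¬v5 ∧ (v5 ∨ ¬v5) = True
      ¬v5 = True
      v5 ∨ ¬v5 = True
        ¬v5 = True
    (¬v3 ∨ v1) ∧ (v2 ∧ ¬v4) = True
      ¬v3 ∨ v1 = True
        ¬v3 = False
      v2 ∧ ¬v4 = True
        ¬v4 = True
Both conjuncts True, so the formula holds.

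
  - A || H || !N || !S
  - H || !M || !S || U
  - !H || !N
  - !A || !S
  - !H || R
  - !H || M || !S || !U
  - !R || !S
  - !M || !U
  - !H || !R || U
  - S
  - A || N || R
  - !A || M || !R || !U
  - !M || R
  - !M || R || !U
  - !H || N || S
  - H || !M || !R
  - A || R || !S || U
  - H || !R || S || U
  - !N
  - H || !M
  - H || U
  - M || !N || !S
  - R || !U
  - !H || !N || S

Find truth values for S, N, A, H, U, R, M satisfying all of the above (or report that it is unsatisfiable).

UNSATISFIABLE

Case N = True:
  Clause (!N) is falsified — contradiction.
Case N = False:
  (S) forces S = True.
  (!A || !S) forces A = False.
  (!R || !S) forces R = False.
  Clause (A || N || R) is falsified — contradiction.
Both cases fail, so the formula is unsatisfiable.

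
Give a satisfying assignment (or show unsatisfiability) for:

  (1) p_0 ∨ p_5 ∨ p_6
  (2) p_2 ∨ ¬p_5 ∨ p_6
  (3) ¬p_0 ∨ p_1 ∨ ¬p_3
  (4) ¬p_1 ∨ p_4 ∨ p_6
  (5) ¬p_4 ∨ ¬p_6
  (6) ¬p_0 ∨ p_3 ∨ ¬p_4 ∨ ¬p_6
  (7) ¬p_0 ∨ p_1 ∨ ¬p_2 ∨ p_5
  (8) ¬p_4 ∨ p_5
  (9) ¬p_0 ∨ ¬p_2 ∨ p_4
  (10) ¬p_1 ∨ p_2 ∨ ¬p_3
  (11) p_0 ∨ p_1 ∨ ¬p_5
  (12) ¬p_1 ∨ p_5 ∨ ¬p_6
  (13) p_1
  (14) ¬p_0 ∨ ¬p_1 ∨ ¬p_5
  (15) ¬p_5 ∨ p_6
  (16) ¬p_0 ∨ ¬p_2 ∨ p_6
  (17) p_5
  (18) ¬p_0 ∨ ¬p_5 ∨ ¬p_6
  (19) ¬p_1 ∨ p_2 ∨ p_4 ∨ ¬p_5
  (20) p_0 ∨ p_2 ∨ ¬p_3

p_0 = False; p_1 = True; p_2 = True; p_3 = True; p_4 = False; p_5 = True; p_6 = True

Unit clause (p_1) forces p_1 = True.
Unit clause (p_5) forces p_5 = True.
In (¬p_0 ∨ ¬p_1 ∨ ¬p_5) only ¬p_0 is left, so p_0 = False.
In (¬p_5 ∨ p_6) only p_6 is left, so p_6 = True.
In (¬p_4 ∨ ¬p_6) only ¬p_4 is left, so p_4 = False.
In (¬p_1 ∨ p_2 ∨ p_4 ∨ ¬p_5) only p_2 is left, so p_2 = True.
Set p_3 = True.
All clauses satisfied.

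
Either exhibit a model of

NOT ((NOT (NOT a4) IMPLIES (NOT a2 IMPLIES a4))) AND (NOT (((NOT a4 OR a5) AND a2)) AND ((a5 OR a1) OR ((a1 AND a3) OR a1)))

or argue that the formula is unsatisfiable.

The conjunct NOT ((NOT (NOT a4) IMPLIES (NOT a2 IMPLIES a4))) is unsatisfiable on its own:
  a2=F, a4=F: evaluates to False.
  a2=F, a4=T: evaluates to False.
  a2=T, a4=F: evaluates to False.
  a2=T, a4=T: evaluates to False.
So the whole conjunction is unsatisfiable.

Unsatisfiable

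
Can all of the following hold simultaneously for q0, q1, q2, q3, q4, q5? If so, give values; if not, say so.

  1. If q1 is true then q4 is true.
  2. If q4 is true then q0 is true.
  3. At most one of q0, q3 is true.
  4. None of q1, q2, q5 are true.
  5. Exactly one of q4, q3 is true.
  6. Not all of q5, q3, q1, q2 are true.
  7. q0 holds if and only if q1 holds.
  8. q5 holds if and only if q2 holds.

q0=F, q1=F, q2=F, q3=T, q4=F, q5=F

  (1) q1=F ⇒ q4: vacuous ✓
  (2) q4=F ⇒ q0: vacuous ✓
  (3) {q0, q3}: 1 true — at most one ✓
  (4) {q1, q2, q5}: 0 true — none ✓
  (5) {q4, q3}: 1 true — exactly one ✓
  (6) {q5, q3, q1, q2}: 1/4 true — not all ✓
  (7) q0=F, q1=F — same ✓
  (8) q5=F, q2=F — same ✓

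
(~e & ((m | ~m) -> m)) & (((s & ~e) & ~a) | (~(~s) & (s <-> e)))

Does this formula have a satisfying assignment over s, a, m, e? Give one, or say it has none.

s=T, a=F, m=T, e=F

  ~e & ((m | ~m) -> m) = True
    ~e = True
    (m | ~m) -> m = True
      m | ~m = True
        ~m = False
  ((s & ~e) & ~a) | (~(~s) & (s <-> e)) = True
    (s & ~e) & ~a = True
      s & ~e = True
        ~e = True
      ~a = True
    ~(~s) & (s <-> e) = False
      ~(~s) = True
        ~s = False
      s <-> e = False
Both conjuncts True, so the formula holds.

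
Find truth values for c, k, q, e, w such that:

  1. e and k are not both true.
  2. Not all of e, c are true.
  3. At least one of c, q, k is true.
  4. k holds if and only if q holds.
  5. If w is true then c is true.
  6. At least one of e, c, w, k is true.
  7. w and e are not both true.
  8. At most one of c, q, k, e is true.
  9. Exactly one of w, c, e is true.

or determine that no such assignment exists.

c = True; k = False; q = False; e = False; w = False

  (1) e=F, k=F — not both ✓
  (2) {e, c}: 1/2 true — not all ✓
  (3) {c, q, k}: 1 true — at least one ✓
  (4) k=F, q=F — same ✓
  (5) w=F ⇒ c: vacuous ✓
  (6) {e, c, w, k}: 1 true — at least one ✓
  (7) w=F, e=F — not both ✓
  (8) {c, q, k, e}: 1 true — at most one ✓
  (9) {w, c, e}: 1 true — exactly one ✓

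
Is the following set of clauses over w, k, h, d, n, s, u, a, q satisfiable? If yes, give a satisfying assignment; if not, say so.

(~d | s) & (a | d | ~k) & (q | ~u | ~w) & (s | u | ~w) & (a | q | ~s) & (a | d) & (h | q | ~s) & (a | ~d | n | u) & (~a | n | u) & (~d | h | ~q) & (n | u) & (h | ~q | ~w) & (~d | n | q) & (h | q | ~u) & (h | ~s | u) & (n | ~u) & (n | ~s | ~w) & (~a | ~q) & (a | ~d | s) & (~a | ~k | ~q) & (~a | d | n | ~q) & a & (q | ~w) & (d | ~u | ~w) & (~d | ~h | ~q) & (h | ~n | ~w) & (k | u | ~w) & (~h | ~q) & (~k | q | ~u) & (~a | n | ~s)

w=F, k=F, h=T, d=T, n=T, s=T, u=T, a=T, q=F

Unit clause (a) forces a = True.
In (~a | ~q) only ~q is left, so q = False.
In (q | ~w) only ~w is left, so w = False.
Set k = False.
Set h = True.
Set d = True.
  then (~d | s) forces s = True.
  then (~d | n | q) forces n = True.
Set u = True.
All clauses satisfied.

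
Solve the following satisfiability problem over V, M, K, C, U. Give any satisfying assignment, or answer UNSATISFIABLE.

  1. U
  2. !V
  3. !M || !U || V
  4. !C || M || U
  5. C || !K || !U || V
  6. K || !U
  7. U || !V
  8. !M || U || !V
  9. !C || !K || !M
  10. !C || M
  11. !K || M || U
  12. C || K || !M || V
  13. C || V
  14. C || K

Case V = True:
  Clause (!V) is falsified — contradiction.
Case V = False:
  (U) forces U = True.
  (!M || !U || V) forces M = False.
  (K || !U) forces K = True.
  (C || !K || !U || V) forces C = True.
  Clause (!C || M) is falsified — contradiction.
Both cases fail, so the formula is unsatisfiable.

The formula is unsatisfiable.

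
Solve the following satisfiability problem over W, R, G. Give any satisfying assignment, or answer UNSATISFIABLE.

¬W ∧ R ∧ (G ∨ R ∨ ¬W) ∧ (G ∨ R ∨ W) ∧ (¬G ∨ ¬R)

Unit clause (¬W) forces W = False.
Unit clause (R) forces R = True.
In (¬G ∨ ¬R) only ¬G is left, so G = False.
All clauses satisfied.

W=F, R=T, G=F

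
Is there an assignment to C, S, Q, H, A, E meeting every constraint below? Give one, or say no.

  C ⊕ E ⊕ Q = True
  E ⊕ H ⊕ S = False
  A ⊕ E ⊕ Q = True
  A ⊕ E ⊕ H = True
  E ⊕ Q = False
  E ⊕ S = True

C = True, S = False, Q = True, H = True, A = True, E = True

C ⊕ E ⊕ Q = T ⊕ T ⊕ T = True ✓
E ⊕ H ⊕ S = T ⊕ T ⊕ F = False ✓
A ⊕ E ⊕ Q = T ⊕ T ⊕ T = True ✓
A ⊕ E ⊕ H = T ⊕ T ⊕ T = True ✓
E ⊕ Q = T ⊕ T = False ✓
E ⊕ S = T ⊕ F = True ✓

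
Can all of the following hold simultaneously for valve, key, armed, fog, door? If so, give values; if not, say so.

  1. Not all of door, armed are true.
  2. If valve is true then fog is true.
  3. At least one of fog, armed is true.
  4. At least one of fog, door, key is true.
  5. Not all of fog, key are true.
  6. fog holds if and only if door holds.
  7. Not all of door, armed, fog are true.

valve = True, key = False, armed = False, fog = True, door = True

  (1) {door, armed}: 1/2 true — not all ✓
  (2) valve=T ⇒ fog: T ✓
  (3) {fog, armed}: 1 true — at least one ✓
  (4) {fog, door, key}: 2 true — at least one ✓
  (5) {fog, key}: 1/2 true — not all ✓
  (6) fog=T, door=T — same ✓
  (7) {door, armed, fog}: 2/3 true — not all ✓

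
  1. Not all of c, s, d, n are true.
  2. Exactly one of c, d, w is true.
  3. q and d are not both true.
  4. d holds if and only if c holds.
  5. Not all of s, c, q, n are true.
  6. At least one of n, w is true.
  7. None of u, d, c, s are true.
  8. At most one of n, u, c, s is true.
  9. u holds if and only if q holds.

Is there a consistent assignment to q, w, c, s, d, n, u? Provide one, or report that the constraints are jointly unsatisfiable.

q=F; w=T; c=F; s=F; d=F; n=F; u=F

  (1) {c, s, d, n}: 0/4 true — not all ✓
  (2) {c, d, w}: 1 true — exactly one ✓
  (3) q=F, d=F — not both ✓
  (4) d=F, c=F — same ✓
  (5) {s, c, q, n}: 0/4 true — not all ✓
  (6) {n, w}: 1 true — at least one ✓
  (7) {u, d, c, s}: 0 true — none ✓
  (8) {n, u, c, s}: 0 true — at most one ✓
  (9) u=F, q=F — same ✓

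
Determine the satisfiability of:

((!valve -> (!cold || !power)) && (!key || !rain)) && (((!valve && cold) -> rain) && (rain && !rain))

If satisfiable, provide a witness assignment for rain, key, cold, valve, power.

The formula is unsatisfiable.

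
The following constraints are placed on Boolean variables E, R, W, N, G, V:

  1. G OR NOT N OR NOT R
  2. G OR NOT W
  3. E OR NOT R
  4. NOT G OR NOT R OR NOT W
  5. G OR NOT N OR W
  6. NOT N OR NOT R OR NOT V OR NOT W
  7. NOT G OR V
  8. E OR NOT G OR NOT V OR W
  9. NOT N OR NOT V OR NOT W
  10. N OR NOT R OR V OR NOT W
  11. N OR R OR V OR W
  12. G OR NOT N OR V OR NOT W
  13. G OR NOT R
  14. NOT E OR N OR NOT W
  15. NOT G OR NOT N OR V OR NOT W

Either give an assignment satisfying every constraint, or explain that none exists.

E = True, R = False, W = False, N = True, G = True, V = True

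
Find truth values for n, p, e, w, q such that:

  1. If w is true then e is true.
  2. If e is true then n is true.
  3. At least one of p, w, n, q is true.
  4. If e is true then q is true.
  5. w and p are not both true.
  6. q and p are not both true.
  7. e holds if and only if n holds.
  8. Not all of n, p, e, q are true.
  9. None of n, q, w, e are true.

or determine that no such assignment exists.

n = False, p = True, e = False, w = False, q = False

  (1) w=F ⇒ e: vacuous ✓
  (2) e=F ⇒ n: vacuous ✓
  (3) {p, w, n, q}: 1 true — at least one ✓
  (4) e=F ⇒ q: vacuous ✓
  (5) w=F, p=T — not both ✓
  (6) q=F, p=T — not both ✓
  (7) e=F, n=F — same ✓
  (8) {n, p, e, q}: 1/4 true — not all ✓
  (9) {n, q, w, e}: 0 true — none ✓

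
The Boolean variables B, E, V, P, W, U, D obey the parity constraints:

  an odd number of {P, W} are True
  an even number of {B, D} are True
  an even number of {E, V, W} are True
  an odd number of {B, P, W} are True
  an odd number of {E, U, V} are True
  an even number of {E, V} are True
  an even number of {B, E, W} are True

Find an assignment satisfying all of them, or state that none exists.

B = False, E = False, V = False, P = True, W = False, U = True, D = False

{P, W}: 1 true → odd ✓
{B, D}: 0 true → even ✓
{E, V, W}: 0 true → even ✓
{B, P, W}: 1 true → odd ✓
{E, U, V}: 1 true → odd ✓
{E, V}: 0 true → even ✓
{B, E, W}: 0 true → even ✓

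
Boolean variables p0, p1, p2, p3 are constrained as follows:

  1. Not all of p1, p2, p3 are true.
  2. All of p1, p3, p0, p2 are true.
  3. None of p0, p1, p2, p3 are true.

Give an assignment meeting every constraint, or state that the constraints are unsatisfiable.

UNSATISFIABLE

Case p0 = True:
  Constraint (3) is violated (p0=T) — contradiction.
Case p0 = False:
  Constraint (2) is violated (p0=F) — contradiction.
Both cases fail — unsatisfiable.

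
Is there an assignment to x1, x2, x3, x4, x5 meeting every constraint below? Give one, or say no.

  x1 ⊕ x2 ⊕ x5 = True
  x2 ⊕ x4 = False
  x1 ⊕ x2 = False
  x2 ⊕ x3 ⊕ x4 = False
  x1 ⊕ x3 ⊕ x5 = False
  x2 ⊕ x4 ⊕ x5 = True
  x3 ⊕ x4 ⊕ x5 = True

Adding constraints 2, 3, 5, 7 mod 2: every variable appears an even number of times on the left, so the left side is 0.
But the right sides sum to 1 (mod 2). 0 ≠ 1 — the system is inconsistent.

No satisfying assignment exists.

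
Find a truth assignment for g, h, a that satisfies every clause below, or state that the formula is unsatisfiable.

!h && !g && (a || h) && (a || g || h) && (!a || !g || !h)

g = False, h = False, a = True

Unit clause (!h) forces h = False.
Unit clause (!g) forces g = False.
In (a || h) only a is left, so a = True.
Check each clause:
  (!h): !h holds.
  (!g): !g holds.
  (a || h): a holds.
  (a || g || h): a holds.
  (!a || !g || !h): !g holds.
All clauses satisfied.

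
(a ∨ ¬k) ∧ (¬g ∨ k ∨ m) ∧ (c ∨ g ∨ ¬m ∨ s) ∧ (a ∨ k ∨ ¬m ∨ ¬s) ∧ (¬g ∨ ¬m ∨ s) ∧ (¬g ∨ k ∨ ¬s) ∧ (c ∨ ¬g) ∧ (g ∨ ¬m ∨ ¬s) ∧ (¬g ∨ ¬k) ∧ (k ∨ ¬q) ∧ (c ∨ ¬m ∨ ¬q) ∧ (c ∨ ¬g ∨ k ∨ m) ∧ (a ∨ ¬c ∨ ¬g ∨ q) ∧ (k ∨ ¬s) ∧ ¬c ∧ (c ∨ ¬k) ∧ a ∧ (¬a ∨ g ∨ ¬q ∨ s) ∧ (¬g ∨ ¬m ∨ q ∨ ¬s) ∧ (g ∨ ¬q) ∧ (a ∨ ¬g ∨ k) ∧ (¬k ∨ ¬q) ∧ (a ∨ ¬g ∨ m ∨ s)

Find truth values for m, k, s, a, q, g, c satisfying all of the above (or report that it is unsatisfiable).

m: False; k: False; s: False; a: True; q: False; g: False; c: False

Unit clause (¬c) forces c = False.
In (c ∨ ¬k) only ¬k is left, so k = False.
Unit clause (a) forces a = True.
In (c ∨ ¬g) only ¬g is left, so g = False.
In (k ∨ ¬q) only ¬q is left, so q = False.
In (k ∨ ¬s) only ¬s is left, so s = False.
In (c ∨ g ∨ ¬m ∨ s) only ¬m is left, so m = False.
All clauses satisfied.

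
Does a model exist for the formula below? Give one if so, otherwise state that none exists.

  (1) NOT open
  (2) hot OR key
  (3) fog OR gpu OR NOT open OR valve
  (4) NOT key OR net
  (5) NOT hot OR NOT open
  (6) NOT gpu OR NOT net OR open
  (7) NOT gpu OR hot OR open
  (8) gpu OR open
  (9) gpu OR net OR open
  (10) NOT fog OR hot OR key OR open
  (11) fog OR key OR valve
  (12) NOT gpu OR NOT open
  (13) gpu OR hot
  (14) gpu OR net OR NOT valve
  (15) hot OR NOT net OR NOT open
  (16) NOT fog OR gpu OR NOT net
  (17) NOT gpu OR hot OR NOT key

gpu = True; open = False; valve = False; key = False; net = False; hot = True; fog = True

Unit clause (NOT open) forces open = False.
In (gpu OR open) only gpu is left, so gpu = True.
In (NOT gpu OR NOT net OR open) only NOT net is left, so net = False.
In (NOT gpu OR hot OR open) only hot is left, so hot = True.
In (NOT key OR net) only NOT key is left, so key = False.
Set valve = False.
  then (fog OR key OR valve) forces fog = True.
All clauses satisfied.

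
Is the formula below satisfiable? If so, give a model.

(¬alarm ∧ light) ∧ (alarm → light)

alarm = False, light = True

  ¬alarm ∧ light = True
    ¬alarm = True
  alarm → light = True
Both conjuncts True, so the formula holds.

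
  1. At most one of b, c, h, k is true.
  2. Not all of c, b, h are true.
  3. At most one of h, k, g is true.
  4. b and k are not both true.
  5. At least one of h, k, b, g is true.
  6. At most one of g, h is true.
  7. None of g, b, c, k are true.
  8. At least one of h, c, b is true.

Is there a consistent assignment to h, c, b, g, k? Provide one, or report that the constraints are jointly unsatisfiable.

h=T, c=F, b=F, g=F, k=F

  (1) {b, c, h, k}: 1 true — at most one ✓
  (2) {c, b, h}: 1/3 true — not all ✓
  (3) {h, k, g}: 1 true — at most one ✓
  (4) b=F, k=F — not both ✓
  (5) {h, k, b, g}: 1 true — at least one ✓
  (6) {g, h}: 1 true — at most one ✓
  (7) {g, b, c, k}: 0 true — none ✓
  (8) {h, c, b}: 1 true — at least one ✓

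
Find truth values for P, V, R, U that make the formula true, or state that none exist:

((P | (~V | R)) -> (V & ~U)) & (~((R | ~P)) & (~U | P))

P = True, V = True, R = False, U = False

  (P | (~V | R)) -> (V & ~U) = True
    P | (~V | R) = True
      ~V | R = False
        ~V = False
    V & ~U = True
      ~U = True
  ~((R | ~P)) & (~U | P) = True
    ~((R | ~P)) = True
      R | ~P = False
        ~P = False
    ~U | P = True
      ~U = True
Both conjuncts True, so the formula holds.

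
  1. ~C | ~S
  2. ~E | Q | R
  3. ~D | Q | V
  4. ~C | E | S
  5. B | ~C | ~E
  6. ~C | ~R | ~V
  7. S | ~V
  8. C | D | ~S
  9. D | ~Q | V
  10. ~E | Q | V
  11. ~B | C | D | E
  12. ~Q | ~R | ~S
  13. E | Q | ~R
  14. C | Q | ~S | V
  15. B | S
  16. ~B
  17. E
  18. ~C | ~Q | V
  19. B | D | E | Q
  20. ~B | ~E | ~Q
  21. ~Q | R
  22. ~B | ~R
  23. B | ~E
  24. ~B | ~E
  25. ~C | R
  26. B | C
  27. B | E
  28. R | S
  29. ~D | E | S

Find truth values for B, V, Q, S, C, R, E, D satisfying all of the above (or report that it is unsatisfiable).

Case E = True:
  (~B) forces B = False.
  Clause (B | ~E) is falsified — contradiction.
Case E = False:
  Clause (E) is falsified — contradiction.
Both cases fail, so the formula is unsatisfiable.

Unsatisfiable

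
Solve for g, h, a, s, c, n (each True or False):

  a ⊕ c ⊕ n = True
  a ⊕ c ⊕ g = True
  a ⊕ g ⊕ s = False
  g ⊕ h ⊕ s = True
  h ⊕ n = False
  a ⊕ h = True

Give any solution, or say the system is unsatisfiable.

g: True, h: True, a: False, s: True, c: False, n: True

a ⊕ c ⊕ n = F ⊕ F ⊕ T = True ✓
a ⊕ c ⊕ g = F ⊕ F ⊕ T = True ✓
a ⊕ g ⊕ s = F ⊕ T ⊕ T = False ✓
g ⊕ h ⊕ s = T ⊕ T ⊕ T = True ✓
h ⊕ n = T ⊕ T = False ✓
a ⊕ h = F ⊕ T = True ✓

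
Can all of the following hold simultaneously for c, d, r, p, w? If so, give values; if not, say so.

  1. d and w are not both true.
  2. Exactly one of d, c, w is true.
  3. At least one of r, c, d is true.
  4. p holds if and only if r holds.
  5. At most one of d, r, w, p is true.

c=F, d=T, r=F, p=F, w=F

  (1) d=T, w=F — not both ✓
  (2) {d, c, w}: 1 true — exactly one ✓
  (3) {r, c, d}: 1 true — at least one ✓
  (4) p=F, r=F — same ✓
  (5) {d, r, w, p}: 1 true — at most one ✓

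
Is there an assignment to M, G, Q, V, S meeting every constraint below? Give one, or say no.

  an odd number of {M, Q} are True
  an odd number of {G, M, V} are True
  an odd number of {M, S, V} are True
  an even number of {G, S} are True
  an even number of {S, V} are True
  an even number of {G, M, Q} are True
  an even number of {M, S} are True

M = True; G = True; Q = False; V = True; S = True

{M, Q}: 1 true → odd ✓
{G, M, V}: 3 true → odd ✓
{M, S, V}: 3 true → odd ✓
{G, S}: 2 true → even ✓
{S, V}: 2 true → even ✓
{G, M, Q}: 2 true → even ✓
{M, S}: 2 true → even ✓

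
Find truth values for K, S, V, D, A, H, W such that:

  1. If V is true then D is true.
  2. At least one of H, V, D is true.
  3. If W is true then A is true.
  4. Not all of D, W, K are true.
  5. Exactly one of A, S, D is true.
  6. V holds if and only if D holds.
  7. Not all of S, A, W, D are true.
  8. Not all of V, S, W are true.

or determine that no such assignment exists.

K = True, S = True, V = False, D = False, A = False, H = True, W = False

  (1) V=F ⇒ D: vacuous ✓
  (2) {H, V, D}: 1 true — at least one ✓
  (3) W=F ⇒ A: vacuous ✓
  (4) {D, W, K}: 1/3 true — not all ✓
  (5) {A, S, D}: 1 true — exactly one ✓
  (6) V=F, D=F — same ✓
  (7) {S, A, W, D}: 1/4 true — not all ✓
  (8) {V, S, W}: 1/3 true — not all ✓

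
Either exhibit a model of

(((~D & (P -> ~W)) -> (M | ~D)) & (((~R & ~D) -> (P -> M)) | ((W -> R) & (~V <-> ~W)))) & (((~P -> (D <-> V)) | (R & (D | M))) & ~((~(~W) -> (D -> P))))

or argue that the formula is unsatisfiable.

W = True; R = True; M = False; D = True; V = True; P = False

  ((~D & (P -> ~W)) -> (M | ~D)) & (((~R & ~D) -> (P -> M)) | ((W -> R) & (~V <-> ~W))) = True
    (~D & (P -> ~W)) -> (M | ~D) = True
      ~D & (P -> ~W) = False
        ~D = False
        P -> ~W = True
          ~W = False
      M | ~D = False
        ~D = False
    ((~R & ~D) -> (P -> M)) | ((W -> R) & (~V <-> ~W)) = True
      (~R & ~D) -> (P -> M) = True
        ~R & ~D = False
          ~R = False
          ~D = False
        P -> M = True
      (W -> R) & (~V <-> ~W) = True
        W -> R = True
        ~V <-> ~W = True
          ~V = False
          ~W = False
  ((~P -> (D <-> V)) | (R & (D | M))) & ~((~(~W) -> (D -> P))) = True
    (~P -> (D <-> V)) | (R & (D | M)) = True
      ~P -> (D <-> V) = True
        ~P = True
        D <-> V = True
      R & (D | M) = True
        D | M = True
    ~((~(~W) -> (D -> P))) = True
      ~(~W) -> (D -> P) = False
        ~(~W) = True
          ~W = False
        D -> P = False
Both conjuncts True, so the formula holds.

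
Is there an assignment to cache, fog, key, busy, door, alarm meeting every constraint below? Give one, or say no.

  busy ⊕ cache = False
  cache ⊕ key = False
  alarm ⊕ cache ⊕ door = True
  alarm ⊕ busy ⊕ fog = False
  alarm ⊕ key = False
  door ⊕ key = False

cache: True; fog: False; key: True; busy: True; door: True; alarm: True

busy ⊕ cache = T ⊕ T = False ✓
cache ⊕ key = T ⊕ T = False ✓
alarm ⊕ cache ⊕ door = T ⊕ T ⊕ T = True ✓
alarm ⊕ busy ⊕ fog = T ⊕ T ⊕ F = False ✓
alarm ⊕ key = T ⊕ T = False ✓
door ⊕ key = T ⊕ T = False ✓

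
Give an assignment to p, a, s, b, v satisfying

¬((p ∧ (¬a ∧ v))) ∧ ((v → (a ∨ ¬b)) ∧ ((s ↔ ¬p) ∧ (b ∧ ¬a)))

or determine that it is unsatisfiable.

p=T, a=F, s=F, b=T, v=F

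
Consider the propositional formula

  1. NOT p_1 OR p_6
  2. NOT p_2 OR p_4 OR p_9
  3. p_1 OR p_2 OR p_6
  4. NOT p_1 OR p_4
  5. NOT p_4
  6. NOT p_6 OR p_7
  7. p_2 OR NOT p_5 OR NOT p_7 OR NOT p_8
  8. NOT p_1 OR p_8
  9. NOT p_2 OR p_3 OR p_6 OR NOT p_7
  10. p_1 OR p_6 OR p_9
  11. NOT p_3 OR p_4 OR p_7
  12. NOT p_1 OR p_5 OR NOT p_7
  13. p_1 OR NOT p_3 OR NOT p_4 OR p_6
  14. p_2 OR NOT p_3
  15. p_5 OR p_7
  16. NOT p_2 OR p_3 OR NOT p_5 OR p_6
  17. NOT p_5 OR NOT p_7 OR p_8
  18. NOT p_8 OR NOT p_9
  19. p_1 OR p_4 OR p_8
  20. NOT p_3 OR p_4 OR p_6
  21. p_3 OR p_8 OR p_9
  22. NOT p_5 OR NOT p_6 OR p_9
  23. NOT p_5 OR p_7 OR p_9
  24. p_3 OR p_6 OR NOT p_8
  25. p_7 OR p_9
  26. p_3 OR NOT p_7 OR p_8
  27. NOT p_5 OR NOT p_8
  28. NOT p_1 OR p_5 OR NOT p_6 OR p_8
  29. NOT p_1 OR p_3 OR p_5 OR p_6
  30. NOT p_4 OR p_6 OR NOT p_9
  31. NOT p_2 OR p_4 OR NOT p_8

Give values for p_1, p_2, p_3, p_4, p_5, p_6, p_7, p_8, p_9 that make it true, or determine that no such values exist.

Unit clause (NOT p_4) forces p_4 = False.
In (NOT p_1 OR p_4) only NOT p_1 is left, so p_1 = False.
In (p_1 OR p_4 OR p_8) only p_8 is left, so p_8 = True.
In (NOT p_5 OR NOT p_8) only NOT p_5 is left, so p_5 = False.
In (NOT p_2 OR p_4 OR NOT p_8) only NOT p_2 is left, so p_2 = False.
In (p_1 OR p_2 OR p_6) only p_6 is left, so p_6 = True.
In (NOT p_6 OR p_7) only p_7 is left, so p_7 = True.
In (p_2 OR NOT p_3) only NOT p_3 is left, so p_3 = False.
In (NOT p_8 OR NOT p_9) only NOT p_9 is left, so p_9 = False.
All clauses satisfied.

p_1=F, p_2=F, p_3=F, p_4=F, p_5=F, p_6=T, p_7=T, p_8=T, p_9=F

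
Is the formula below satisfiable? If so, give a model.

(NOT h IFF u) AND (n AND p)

p = True, n = True, h = False, u = True

  NOT h IFF u = True
    NOT h = True
  n AND p = True
Both conjuncts True, so the formula holds.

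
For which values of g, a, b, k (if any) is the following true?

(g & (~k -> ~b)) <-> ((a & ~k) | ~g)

g=T; a=T; b=F; k=F

  (g & (~k -> ~b)) <-> ((a & ~k) | ~g) = True
    g & (~k -> ~b) = True
      ~k -> ~b = True
        ~k = True
        ~b = True
    (a & ~k) | ~g = True
      a & ~k = True
        ~k = True
      ~g = False
The formula evaluates to True.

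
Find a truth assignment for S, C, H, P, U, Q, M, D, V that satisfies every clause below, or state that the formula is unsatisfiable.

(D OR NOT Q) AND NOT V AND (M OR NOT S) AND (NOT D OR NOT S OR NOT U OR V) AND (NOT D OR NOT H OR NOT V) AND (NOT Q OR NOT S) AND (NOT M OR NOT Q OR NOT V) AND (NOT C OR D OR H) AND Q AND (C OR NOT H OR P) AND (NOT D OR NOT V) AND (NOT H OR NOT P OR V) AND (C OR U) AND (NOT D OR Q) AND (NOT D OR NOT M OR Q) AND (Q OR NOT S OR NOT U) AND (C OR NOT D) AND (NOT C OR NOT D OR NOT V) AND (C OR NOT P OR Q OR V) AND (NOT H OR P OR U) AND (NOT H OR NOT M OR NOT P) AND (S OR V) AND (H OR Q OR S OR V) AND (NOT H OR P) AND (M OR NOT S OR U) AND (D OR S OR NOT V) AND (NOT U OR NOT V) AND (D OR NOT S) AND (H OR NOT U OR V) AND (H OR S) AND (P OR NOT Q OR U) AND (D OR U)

Case Q = True:
  (D OR NOT Q) forces D = True.
  (NOT V) forces V = False.
  (NOT Q OR NOT S) forces S = False.
  Clause (S OR V) is falsified — contradiction.
Case Q = False:
  Clause (Q) is falsified — contradiction.
Both cases fail, so the formula is unsatisfiable.

No satisfying assignment exists.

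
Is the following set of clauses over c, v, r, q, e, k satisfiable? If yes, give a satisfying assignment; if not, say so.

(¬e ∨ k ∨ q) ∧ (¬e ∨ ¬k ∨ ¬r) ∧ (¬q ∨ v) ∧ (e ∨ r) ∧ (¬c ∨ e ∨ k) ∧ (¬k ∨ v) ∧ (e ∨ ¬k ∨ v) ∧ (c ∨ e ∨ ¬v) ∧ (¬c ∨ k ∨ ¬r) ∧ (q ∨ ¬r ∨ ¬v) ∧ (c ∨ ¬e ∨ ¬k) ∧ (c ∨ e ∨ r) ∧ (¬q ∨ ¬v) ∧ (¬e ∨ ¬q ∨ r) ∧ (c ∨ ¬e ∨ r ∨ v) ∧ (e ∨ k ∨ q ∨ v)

c = True; v = True; r = False; q = False; e = True; k = True

Set c = True.
Set v = True.
  then (¬q ∨ ¬v) forces q = False.
  then (q ∨ ¬r ∨ ¬v) forces r = False.
  then (e ∨ r) forces e = True.
  then (¬e ∨ k ∨ q) forces k = True.
All clauses satisfied.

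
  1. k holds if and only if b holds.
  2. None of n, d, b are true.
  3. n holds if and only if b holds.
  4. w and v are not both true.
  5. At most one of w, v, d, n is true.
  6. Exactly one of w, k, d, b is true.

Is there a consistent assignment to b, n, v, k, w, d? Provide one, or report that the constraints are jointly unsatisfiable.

b=F; n=F; v=F; k=F; w=T; d=F

  (1) k=F, b=F — same ✓
  (2) {n, d, b}: 0 true — none ✓
  (3) n=F, b=F — same ✓
  (4) w=T, v=F — not both ✓
  (5) {w, v, d, n}: 1 true — at most one ✓
  (6) {w, k, d, b}: 1 true — exactly one ✓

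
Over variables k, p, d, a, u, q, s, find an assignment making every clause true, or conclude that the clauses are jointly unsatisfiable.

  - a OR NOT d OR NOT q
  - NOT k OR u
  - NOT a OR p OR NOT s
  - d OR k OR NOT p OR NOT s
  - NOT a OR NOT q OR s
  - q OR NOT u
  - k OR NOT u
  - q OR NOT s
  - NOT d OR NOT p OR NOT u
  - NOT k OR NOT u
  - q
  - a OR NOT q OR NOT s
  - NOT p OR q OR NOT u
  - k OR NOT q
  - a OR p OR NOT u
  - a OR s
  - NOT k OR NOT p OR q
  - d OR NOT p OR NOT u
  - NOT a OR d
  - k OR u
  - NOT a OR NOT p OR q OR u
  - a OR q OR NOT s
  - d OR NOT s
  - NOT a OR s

Case k = True:
  (NOT k OR u) forces u = True.
  Clause (NOT k OR NOT u) is falsified — contradiction.
Case k = False:
  (k OR NOT u) forces u = False.
  Clause (k OR u) is falsified — contradiction.
Both cases fail, so the formula is unsatisfiable.

The formula is unsatisfiable.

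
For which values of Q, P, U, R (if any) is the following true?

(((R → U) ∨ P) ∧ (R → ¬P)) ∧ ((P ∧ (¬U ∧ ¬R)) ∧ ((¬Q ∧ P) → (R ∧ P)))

Q: True, P: True, U: False, R: False

  ((R → U) ∨ P) ∧ (R → ¬P) = True
    (R → U) ∨ P = True
      R → U = True
    R → ¬P = True
      ¬P = False
  (P ∧ (¬U ∧ ¬R)) ∧ ((¬Q ∧ P) → (R ∧ P)) = True
    P ∧ (¬U ∧ ¬R) = True
      ¬U ∧ ¬R = True
        ¬U = True
        ¬R = True
    (¬Q ∧ P) → (R ∧ P) = True
      ¬Q ∧ P = False
        ¬Q = False
      R ∧ P = False
Both conjuncts True, so the formula holds.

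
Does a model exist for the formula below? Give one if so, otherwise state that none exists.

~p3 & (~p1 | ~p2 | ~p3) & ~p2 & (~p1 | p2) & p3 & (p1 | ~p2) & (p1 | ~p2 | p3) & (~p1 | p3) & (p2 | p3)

Unsatisfiable — no assignment works.

Case p3 = True:
  Clause (~p3) is falsified — contradiction.
Case p3 = False:
  Clause (p3) is falsified — contradiction.
Both cases fail, so the formula is unsatisfiable.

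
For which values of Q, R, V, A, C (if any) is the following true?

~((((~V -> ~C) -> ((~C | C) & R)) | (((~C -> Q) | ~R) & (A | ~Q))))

Q=T, R=F, V=F, A=F, C=F

  ~((((~V -> ~C) -> ((~C | C) & R)) | (((~C -> Q) | ~R) & (A | ~Q)))) = True
    ((~V -> ~C) -> ((~C | C) & R)) | (((~C -> Q) | ~R) & (A | ~Q)) = False
      (~V -> ~C) -> ((~C | C) & R) = False
        ~V -> ~C = True
          ~V = True
          ~C = True
        (~C | C) & R = False
          ~C | C = True
            ~C = True
      ((~C -> Q) | ~R) & (A | ~Q) = False
        (~C -> Q) | ~R = True
          ~C -> Q = True
            ~C = True
          ~R = True
        A | ~Q = False
          ~Q = False
The formula evaluates to True.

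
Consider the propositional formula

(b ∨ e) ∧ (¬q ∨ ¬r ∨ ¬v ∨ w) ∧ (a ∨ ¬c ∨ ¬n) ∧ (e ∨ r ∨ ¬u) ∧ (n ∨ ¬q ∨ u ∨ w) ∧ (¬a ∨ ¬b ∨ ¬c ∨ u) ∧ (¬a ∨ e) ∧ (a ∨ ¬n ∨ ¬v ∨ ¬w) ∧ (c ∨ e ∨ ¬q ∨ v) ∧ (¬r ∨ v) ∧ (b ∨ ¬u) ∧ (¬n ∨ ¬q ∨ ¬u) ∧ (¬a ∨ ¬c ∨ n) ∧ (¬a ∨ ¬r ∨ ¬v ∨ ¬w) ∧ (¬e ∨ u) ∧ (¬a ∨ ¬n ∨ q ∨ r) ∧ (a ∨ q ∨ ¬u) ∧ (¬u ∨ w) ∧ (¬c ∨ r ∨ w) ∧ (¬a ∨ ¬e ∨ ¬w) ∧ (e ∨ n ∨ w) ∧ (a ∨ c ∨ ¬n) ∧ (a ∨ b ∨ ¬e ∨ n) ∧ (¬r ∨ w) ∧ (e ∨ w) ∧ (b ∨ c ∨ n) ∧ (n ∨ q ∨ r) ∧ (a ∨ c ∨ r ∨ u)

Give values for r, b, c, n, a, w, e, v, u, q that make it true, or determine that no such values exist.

r = True, b = True, c = False, n = False, a = False, w = True, e = False, v = True, u = False, q = False

Set r = True.
  then (¬r ∨ v) forces v = True.
  then (¬r ∨ w) forces w = True.
  then (¬a ∨ ¬r ∨ ¬v ∨ ¬w) forces a = False.
  then (a ∨ ¬n ∨ ¬v ∨ ¬w) forces n = False.
Try b = False:
  (b ∨ e) forces e = True.
  clause (a ∨ b ∨ ¬e ∨ n) is falsified — backtrack.
So b = True.
Set c = False.
Set e = False.
Set u = False.
Set q = False.
All clauses satisfied.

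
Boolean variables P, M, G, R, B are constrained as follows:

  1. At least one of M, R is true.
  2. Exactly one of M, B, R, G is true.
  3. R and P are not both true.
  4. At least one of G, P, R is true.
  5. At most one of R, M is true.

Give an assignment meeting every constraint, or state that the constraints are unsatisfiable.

P = True; M = True; G = False; R = False; B = False

  (1) {M, R}: 1 true — at least one ✓
  (2) {M, B, R, G}: 1 true — exactly one ✓
  (3) R=F, P=T — not both ✓
  (4) {G, P, R}: 1 true — at least one ✓
  (5) {R, M}: 1 true — at most one ✓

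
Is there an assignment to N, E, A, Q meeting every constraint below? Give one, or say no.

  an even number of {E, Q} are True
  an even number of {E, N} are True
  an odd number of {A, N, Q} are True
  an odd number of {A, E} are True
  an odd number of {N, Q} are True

UNSATISFIABLE

Adding constraints 1, 2, 5 mod 2: every variable appears an even number of times on the left, so the left side is 0.
But the right sides sum to 1 (mod 2). 0 ≠ 1 — the system is inconsistent.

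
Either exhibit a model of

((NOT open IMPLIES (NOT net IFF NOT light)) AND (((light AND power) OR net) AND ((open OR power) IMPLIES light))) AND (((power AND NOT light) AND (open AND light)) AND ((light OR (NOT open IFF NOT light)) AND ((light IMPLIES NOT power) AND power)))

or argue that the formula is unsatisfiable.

Case light = True: the conjunct NOT light is False.
Case light = False: the conjunct light is False.
Both cases fail — unsatisfiable.

Unsatisfiable — no assignment works.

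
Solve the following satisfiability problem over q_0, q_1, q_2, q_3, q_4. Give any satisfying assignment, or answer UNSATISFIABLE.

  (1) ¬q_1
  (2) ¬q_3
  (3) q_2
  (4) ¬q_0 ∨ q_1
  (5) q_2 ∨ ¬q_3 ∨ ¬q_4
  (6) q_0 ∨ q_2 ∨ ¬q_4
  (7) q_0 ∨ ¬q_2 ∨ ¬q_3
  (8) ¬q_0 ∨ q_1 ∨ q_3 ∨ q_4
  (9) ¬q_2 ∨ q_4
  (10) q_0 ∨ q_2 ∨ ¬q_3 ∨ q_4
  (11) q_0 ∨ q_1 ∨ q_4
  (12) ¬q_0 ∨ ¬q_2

q_0=F, q_1=F, q_2=T, q_3=F, q_4=T

Unit clause (¬q_1) forces q_1 = False.
Unit clause (¬q_3) forces q_3 = False.
Unit clause (q_2) forces q_2 = True.
In (¬q_0 ∨ q_1) only ¬q_0 is left, so q_0 = False.
In (¬q_2 ∨ q_4) only q_4 is left, so q_4 = True.
All clauses satisfied.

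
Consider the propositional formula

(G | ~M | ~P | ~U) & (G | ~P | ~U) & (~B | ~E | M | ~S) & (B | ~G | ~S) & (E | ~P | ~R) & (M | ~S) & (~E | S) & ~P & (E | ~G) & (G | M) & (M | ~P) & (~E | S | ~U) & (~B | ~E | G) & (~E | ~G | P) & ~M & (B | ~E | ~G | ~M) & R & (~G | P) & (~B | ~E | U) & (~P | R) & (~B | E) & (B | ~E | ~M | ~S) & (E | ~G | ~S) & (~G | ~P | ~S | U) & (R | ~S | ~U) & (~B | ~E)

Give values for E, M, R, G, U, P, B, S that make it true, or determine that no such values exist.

Case G = True:
  (~P) forces P = False.
  Clause (~G | P) is falsified — contradiction.
Case G = False:
  (~P) forces P = False.
  (G | M) forces M = True.
  Clause (~M) is falsified — contradiction.
Both cases fail, so the formula is unsatisfiable.

Unsatisfiable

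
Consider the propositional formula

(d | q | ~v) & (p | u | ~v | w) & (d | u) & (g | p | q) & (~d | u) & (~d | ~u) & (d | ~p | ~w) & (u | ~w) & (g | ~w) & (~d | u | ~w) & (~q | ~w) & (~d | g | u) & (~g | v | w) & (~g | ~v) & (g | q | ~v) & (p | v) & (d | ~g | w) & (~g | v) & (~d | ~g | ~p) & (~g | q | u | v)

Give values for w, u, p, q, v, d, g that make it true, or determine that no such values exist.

Set w = False.
Try u = False:
  (d | u) forces d = True.
  clause (~d | u) is falsified — backtrack.
So u = True.
  then (~d | ~u) forces d = False.
  then (d | ~g | w) forces g = False.
Set p = False.
  then (g | p | q) forces q = True.
  then (p | v) forces v = True.
All clauses satisfied.

w = False, u = True, p = False, q = True, v = True, d = False, g = False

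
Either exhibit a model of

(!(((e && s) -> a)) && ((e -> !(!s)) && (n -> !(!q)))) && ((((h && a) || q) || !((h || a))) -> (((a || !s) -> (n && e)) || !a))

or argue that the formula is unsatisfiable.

e=T, s=T, h=T, a=F, n=F, q=F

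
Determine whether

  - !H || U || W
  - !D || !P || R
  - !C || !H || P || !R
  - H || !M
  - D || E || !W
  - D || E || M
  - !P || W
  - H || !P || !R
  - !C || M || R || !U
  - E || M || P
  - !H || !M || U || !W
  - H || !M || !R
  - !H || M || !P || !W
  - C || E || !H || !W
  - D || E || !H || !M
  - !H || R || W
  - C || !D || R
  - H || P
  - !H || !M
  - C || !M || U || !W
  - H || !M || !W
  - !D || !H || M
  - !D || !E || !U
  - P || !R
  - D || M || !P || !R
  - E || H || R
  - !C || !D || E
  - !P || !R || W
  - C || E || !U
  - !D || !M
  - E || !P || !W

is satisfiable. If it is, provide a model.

Set U = True.
Set P = False.
  then (H || P) forces H = True.
  then (!H || !M) forces M = False.
  then (!D || !H || M) forces D = False.
  then (P || !R) forces R = False.
  then (D || E || M) forces E = True.
  then (!C || M || R || !U) forces C = False.
  then (!H || R || W) forces W = True.
All clauses satisfied.

U = True, P = False, E = True, H = True, C = False, D = False, R = False, W = True, M = False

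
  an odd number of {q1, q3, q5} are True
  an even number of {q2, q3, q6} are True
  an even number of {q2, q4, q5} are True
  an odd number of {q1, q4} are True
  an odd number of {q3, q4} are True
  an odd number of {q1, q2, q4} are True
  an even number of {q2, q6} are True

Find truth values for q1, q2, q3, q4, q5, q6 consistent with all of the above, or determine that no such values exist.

q1 = False, q2 = False, q3 = False, q4 = True, q5 = True, q6 = False

{q1, q3, q5}: 1 true → odd ✓
{q2, q3, q6}: 0 true → even ✓
{q2, q4, q5}: 2 true → even ✓
{q1, q4}: 1 true → odd ✓
{q3, q4}: 1 true → odd ✓
{q1, q2, q4}: 1 true → odd ✓
{q2, q6}: 0 true → even ✓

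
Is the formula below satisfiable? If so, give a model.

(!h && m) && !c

h=F; c=F; m=T

  !h && m = True
    !h = True
  !c = True
Both conjuncts True, so the formula holds.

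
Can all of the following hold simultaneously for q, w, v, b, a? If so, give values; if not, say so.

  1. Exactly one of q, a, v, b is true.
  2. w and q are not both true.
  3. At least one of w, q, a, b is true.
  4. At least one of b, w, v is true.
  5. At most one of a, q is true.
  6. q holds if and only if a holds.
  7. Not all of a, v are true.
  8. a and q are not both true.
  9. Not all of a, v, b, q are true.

q = False, w = True, v = False, b = True, a = False

  (1) {q, a, v, b}: 1 true — exactly one ✓
  (2) w=T, q=F — not both ✓
  (3) {w, q, a, b}: 2 true — at least one ✓
  (4) {b, w, v}: 2 true — at least one ✓
  (5) {a, q}: 0 true — at most one ✓
  (6) q=F, a=F — same ✓
  (7) {a, v}: 0/2 true — not all ✓
  (8) a=F, q=F — not both ✓
  (9) {a, v, b, q}: 1/4 true — not all ✓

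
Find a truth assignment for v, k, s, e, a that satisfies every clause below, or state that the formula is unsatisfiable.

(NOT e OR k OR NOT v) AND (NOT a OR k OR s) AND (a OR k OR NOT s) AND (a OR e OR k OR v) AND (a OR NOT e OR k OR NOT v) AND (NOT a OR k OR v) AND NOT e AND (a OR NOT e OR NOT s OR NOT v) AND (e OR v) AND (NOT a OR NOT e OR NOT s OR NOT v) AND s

Unit clause (NOT e) forces e = False.
In (e OR v) only v is left, so v = True.
Unit clause (s) forces s = True.
Set k = False.
  then (a OR k OR NOT s) forces a = True.
All clauses satisfied.

v: True; k: False; s: True; e: False; a: True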